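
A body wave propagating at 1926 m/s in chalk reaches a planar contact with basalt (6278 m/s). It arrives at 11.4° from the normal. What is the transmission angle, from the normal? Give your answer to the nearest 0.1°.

40.1°

Snell's law: sin θ₂ = (V₂/V₁)·sin θ₁ = (6278/1926)·sin 11.4° = 0.6443.
θ₂ = arcsin 0.6443 = 40.11° from the normal.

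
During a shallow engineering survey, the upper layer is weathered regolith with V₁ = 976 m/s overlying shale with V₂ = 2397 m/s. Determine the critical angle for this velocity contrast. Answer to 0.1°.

24.0°

At critical incidence the refracted ray runs along the interface (θ₂ = 90°), so sin θ_c = V₁/V₂.
θ_c = arcsin(976/2397) = arcsin 0.4072 = 24.03°.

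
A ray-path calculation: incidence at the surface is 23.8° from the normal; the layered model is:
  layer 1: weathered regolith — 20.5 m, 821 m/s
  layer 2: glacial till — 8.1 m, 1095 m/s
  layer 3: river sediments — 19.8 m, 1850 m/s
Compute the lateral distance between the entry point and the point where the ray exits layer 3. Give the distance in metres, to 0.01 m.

57.49 m

Apply Snell's law at each interface; in layer i the horizontal offset is hᵢ·tan θᵢ.
Layer 1: θ = 23.80°; offset = 20.5·tan 23.80° = 9.0416 m.
Layer 2: sin θ = 1095·sin 23.8°/821 = 0.5382, θ = 32.56°; offset = 8.1·tan 32.56° = 5.1728 m.
Layer 3: sin θ = 1850·sin 23.8°/821 = 0.9093, θ = 65.41°; offset = 19.8·tan 65.41° = 43.2724 m.
Σ offsets = 57.4867 m.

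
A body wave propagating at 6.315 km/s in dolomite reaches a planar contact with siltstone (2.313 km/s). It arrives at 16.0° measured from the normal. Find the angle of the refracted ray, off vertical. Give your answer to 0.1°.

5.8°

Snell's law: sin θ₂ = (V₂/V₁)·sin θ₁ = (2.313/6.315)·sin 16.0° = 0.1010.
θ₂ = sin⁻¹(0.1010) = 5.79° (from vertical).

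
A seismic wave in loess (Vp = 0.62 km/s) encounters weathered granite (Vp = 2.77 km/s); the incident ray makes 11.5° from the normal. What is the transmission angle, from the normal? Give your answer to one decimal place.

Snell's law: sin θ₂ = (V₂/V₁)·sin θ₁ = (2.77/0.62)·sin 11.5° = 0.8907.
θ₂ = sin⁻¹(0.8907) = 62.96° (from vertical).

63.0°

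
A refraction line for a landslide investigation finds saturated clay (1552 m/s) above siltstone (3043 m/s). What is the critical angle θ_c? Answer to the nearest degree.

At critical incidence the refracted ray runs along the interface (θ₂ = 90°), so sin θ_c = V₁/V₂.
θ_c = arcsin(1552/3043) = arcsin 0.5100 = 30.67°.

31°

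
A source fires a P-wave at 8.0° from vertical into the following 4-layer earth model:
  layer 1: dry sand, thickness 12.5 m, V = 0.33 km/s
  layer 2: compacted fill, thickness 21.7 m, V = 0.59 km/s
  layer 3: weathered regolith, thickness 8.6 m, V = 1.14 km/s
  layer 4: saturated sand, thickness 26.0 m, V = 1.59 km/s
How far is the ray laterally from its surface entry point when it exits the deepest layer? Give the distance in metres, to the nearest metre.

Ray parameter p = sin 8.0° / 0.33 km/s = 4.2174e-01 s/km.
Layer 1: θ = 8.00°; offset = 12.5·tan 8.00° = 1.757 m.
Layer 2: sin θ = p·0.59 = 0.2488 → θ = 14.41°; offset = 21.7·tan 14.41° = 5.575 m.
Layer 3: sin θ = p·1.14 = 0.4808 → θ = 28.74°; offset = 8.6·tan 28.74° = 4.715 m.
Layer 4: sin θ = p·1.59 = 0.6706 → θ = 42.11°; offset = 26.0·tan 42.11° = 23.501 m.
Σ offsets = 35.548 m.

36 m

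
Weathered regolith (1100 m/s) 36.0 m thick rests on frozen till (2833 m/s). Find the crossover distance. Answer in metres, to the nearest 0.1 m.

x_cross = 2h·√((V₂+V₁)/(V₂−V₁)).
(V₂+V₁)/(V₂−V₁) = (2833+1100)/(2833−1100) = 2.2695; √ = 1.5065.
x_cross = 2·36.0·1.5065 = 108.47 m.

108.5 m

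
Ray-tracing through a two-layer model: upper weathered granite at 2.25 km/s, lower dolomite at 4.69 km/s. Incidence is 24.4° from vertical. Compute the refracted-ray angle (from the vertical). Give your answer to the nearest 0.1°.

Snell's law: sin θ₂ = (V₂/V₁)·sin θ₁ = (4.69/2.25)·sin 24.4° = 0.8611.
θ₂ = sin⁻¹(0.8611) = 59.44° (from vertical).

59.4°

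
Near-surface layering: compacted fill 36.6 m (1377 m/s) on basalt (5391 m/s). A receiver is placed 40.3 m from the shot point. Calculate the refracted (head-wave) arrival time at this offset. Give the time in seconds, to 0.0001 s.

t = x/V₂ + 2h·√(V₂²−V₁²)/(V₁V₂).
√(V₂²−V₁²) = √(5391²−1377²) = 5212.2 m/s; delay term = 2·36.6·5212.2/(1377·5391) = 0.05140 s.
t = 40.3/5391 + 0.05140 = 0.05887 s.

0.0589 s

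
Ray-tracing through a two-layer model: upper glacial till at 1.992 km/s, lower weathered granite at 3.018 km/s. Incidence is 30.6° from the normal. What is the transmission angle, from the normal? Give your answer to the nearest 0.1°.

50.5°

Snell's law: sin θ₂ = (V₂/V₁)·sin θ₁ = (3.018/1.992)·sin 30.6° = 0.7712.
θ₂ = arcsin 0.7712 = 50.46° from the normal.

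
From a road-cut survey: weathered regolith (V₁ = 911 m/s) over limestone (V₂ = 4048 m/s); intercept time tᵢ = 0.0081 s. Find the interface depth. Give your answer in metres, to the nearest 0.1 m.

h = tᵢ·V₁·V₂ / (2·√(V₂²−V₁²)).
√(V₂²−V₁²) = √(4048² − 911²) = 3944.2 m/s.
h = 0.0081 s × 911 × 4048 / (2 × 3944.2) = 3.79 m.

3.8 m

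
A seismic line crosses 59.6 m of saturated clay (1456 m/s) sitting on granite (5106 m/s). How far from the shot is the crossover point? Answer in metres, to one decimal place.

159.8 m

x_cross = 2h·√((V₂+V₁)/(V₂−V₁)).
(V₂+V₁)/(V₂−V₁) = (5106+1456)/(5106−1456) = 1.7978; √ = 1.3408.
x_cross = 2·59.6·1.3408 = 159.83 m.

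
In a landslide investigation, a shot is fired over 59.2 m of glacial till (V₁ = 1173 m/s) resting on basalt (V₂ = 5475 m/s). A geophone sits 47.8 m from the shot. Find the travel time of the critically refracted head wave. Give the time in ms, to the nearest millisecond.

107 ms

t = x/V₂ + 2h·√(V₂²−V₁²)/(V₁V₂).
√(V₂²−V₁²) = √(5475²−1173²) = 5347.9 m/s; delay term = 2·59.2·5347.9/(1173·5475) = 0.09859 s.
t = 47.8/5475 + 0.09859 = 0.10732 s.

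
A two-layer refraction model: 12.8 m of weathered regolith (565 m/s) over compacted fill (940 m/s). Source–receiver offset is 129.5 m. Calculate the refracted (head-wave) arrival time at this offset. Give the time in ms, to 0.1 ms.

θ_c = arcsin(V₁/V₂) = arcsin(565/940) = 36.95°, cos θ_c = 0.7992.
Intercept time tᵢ = 2h cos θ_c / V₁ = 2·12.8·0.7992/565 = 0.03621 s.
t = x/V₂ + tᵢ = 129.5/940 + 0.03621 = 0.17398 s.

174.0 ms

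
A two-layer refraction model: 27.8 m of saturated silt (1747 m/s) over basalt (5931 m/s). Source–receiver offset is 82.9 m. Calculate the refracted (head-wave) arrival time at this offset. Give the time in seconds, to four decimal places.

t = x/V₂ + 2h·√(V₂²−V₁²)/(V₁V₂).
√(V₂²−V₁²) = √(5931²−1747²) = 5667.9 m/s; delay term = 2·27.8·5667.9/(1747·5931) = 0.03041 s.
t = 82.9/5931 + 0.03041 = 0.04439 s.

0.0444 s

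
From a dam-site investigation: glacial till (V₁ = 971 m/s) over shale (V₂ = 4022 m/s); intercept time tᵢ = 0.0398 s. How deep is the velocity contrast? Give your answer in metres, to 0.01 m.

19.91 m

h = tᵢ·V₁·V₂ / (2·√(V₂²−V₁²)).
√(V₂²−V₁²) = √(4022² − 971²) = 3903.0 m/s.
h = 0.0398 s × 971 × 4022 / (2 × 3903.0) = 19.91 m.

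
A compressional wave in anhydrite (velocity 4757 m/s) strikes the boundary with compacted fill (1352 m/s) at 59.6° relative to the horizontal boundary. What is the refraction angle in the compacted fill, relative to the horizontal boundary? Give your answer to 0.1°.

81.7°

Angle from the normal: 90° − 59.6° = 30.4°.
sin θ₁/V₁ = sin θ₂/V₂ ⇒ sin θ₂ = 1352·sin 30.4°/4757 = 1352·0.5060/4757 = 0.1438.
θ₂ = arcsin 0.1438 = 8.27° from the normal.
From the interface: 90° − 8.27° = 81.73°.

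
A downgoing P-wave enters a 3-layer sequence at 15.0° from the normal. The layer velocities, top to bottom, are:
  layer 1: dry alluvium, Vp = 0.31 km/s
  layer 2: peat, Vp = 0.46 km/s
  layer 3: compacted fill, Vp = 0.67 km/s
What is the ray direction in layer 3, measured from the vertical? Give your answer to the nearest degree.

Ray parameter p = sin 15.0° / 0.31 = 8.3490e-01 s/km.
sin θ_3 = p·V_3 = 8.3490e-01 × 0.67 = 0.5594.
θ_3 = 34.01° from the vertical.

34°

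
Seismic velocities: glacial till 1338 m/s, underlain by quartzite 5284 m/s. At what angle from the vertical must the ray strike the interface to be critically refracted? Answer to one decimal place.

Critical incidence: sin θ_c = V₁/V₂ = 1338/5284 = 0.2532.
θ_c = arcsin 0.2532 = 14.67°.

14.7°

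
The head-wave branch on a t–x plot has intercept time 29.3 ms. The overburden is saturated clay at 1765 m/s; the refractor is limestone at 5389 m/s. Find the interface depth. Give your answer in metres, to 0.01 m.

27.37 m

h = tᵢ·V₁·V₂ / (2·√(V₂²−V₁²)).
√(V₂²−V₁²) = √(5389² − 1765²) = 5091.8 m/s.
h = 0.0293 s × 1765 × 5389 / (2 × 5091.8) = 27.37 m.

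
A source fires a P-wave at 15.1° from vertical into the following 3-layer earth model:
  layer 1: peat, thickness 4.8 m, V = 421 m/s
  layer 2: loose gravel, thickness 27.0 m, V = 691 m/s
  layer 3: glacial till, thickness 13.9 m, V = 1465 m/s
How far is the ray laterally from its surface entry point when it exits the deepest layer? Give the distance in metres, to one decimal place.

Ray parameter p = sin 15.1° / 421 m/s = 6.1878e-04 s/m.
Layer 1: θ = 15.10°; offset = 4.8·tan 15.10° = 1.295 m.
Layer 2: sin θ = p·691 = 0.4276 → θ = 25.31°; offset = 27.0·tan 25.31° = 12.771 m.
Layer 3: sin θ = p·1465 = 0.9065 → θ = 65.03°; offset = 13.9·tan 65.03° = 29.845 m.
Summing the layer offsets gives 43.911 m.

43.9 m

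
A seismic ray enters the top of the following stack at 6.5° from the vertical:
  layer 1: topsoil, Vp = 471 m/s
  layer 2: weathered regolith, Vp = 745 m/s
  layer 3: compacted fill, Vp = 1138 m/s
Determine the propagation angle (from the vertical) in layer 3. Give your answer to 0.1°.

Snell's law across each interface conserves sin θ / V, so sin θ_3 = V_3·sin θ₁/V₁.
sin θ_3 = 1138 × sin 6.5° / 471 = 0.2735.
θ_3 = arcsin 0.2735 = 15.87°.

15.9°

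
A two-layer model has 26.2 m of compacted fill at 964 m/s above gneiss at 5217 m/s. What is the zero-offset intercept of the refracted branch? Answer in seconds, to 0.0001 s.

0.0534 s

θ_c = arcsin(V₁/V₂) = arcsin(964/5217) = 10.65°; cos θ_c = 0.9828.
tᵢ = 2h·cos θ_c / V₁ = 2·26.2·0.9828 / 964 = 0.05342 s.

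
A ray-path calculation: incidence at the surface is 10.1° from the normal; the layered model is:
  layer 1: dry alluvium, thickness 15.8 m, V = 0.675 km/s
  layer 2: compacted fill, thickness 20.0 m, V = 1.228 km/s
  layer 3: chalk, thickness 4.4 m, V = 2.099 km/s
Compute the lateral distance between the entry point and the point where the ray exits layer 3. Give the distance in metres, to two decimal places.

Apply Snell's law at each interface; in layer i the horizontal offset is hᵢ·tan θᵢ.
Layer 1: θ = 10.10°; offset = 15.8·tan 10.10° = 2.8144 m.
Layer 2: sin θ = 1.228·sin 10.1°/0.675 = 0.3190, θ = 18.60°; offset = 20.0·tan 18.60° = 6.7326 m.
Layer 3: sin θ = 2.099·sin 10.1°/0.675 = 0.5453, θ = 33.05°; offset = 4.4·tan 33.05° = 2.8625 m.
Total horizontal offset = 12.4095 m.

12.41 m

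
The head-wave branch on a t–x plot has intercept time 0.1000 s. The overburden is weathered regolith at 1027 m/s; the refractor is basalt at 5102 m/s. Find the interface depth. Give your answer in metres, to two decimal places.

h = tᵢ·V₁·V₂ / (2·√(V₂²−V₁²)).
√(V₂²−V₁²) = √(5102² − 1027²) = 4997.6 m/s.
h = 0.1 s × 1027 × 5102 / (2 × 4997.6) = 52.42 m.

52.42 m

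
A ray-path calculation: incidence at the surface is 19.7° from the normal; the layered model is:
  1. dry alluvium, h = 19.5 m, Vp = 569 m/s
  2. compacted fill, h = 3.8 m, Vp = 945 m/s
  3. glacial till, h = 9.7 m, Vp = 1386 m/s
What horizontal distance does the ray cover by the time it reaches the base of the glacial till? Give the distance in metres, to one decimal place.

23.5 m

Apply Snell's law at each interface; in layer i the horizontal offset is hᵢ·tan θᵢ.
Layer 1: θ = 19.70°; offset = 19.5·tan 19.70° = 6.982 m.
Layer 2: sin θ = 945·sin 19.7°/569 = 0.5599, θ = 34.05°; offset = 3.8·tan 34.05° = 2.568 m.
Layer 3: sin θ = 1386·sin 19.7°/569 = 0.8211, θ = 55.20°; offset = 9.7·tan 55.20° = 13.955 m.
Σ offsets = 23.504 m.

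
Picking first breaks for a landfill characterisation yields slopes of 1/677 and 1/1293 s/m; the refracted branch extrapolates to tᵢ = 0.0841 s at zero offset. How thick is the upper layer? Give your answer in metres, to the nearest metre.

h = tᵢ·V₁·V₂ / (2·√(V₂²−V₁²)).
√(V₂²−V₁²) = √(1293² − 677²) = 1101.6 m/s.
h = 0.0841 s × 677 × 1293 / (2 × 1101.6) = 33.41 m.

33 m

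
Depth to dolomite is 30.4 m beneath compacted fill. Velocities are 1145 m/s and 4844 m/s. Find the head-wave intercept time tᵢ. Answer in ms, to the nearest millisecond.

52 ms

tᵢ = 2h·√(V₂²−V₁²)/(V₁V₂).
√(V₂²−V₁²) = √(4844²−1145²) = 4706.7 m/s.
tᵢ = 2·30.4·4706.7/(1145·4844) = 0.05160 s.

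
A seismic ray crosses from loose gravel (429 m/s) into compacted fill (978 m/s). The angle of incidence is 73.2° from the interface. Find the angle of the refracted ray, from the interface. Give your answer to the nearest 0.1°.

48.8°

Convert to the normal: θ₁ = 90° − 73.2° = 16.8°.
sin θ₁/V₁ = sin θ₂/V₂ ⇒ sin θ₂ = 978·sin 16.8°/429 = 978·0.2890/429 = 0.6589.
θ₂ = sin⁻¹(0.6589) = 41.22° (from vertical).
From the interface: 90° − 41.22° = 48.78°.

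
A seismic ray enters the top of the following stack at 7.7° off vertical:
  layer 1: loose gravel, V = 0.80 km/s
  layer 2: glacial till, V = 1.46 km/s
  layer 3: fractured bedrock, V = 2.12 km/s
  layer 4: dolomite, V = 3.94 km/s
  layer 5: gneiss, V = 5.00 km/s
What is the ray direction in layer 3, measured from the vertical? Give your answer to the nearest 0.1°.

20.8°

Ray parameter p = sin 7.7° / 0.80 = 1.6748e-01 s/km.
sin θ_3 = p·V_3 = 1.6748e-01 × 2.12 = 0.3551.
θ_3 = 20.80° from the vertical.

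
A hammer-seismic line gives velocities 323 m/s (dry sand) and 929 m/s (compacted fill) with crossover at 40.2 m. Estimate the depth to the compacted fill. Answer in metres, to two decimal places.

13.98 m

x_cross = 2h·√((V₂+V₁)/(V₂−V₁)) → h = x_cross / (2·√((V₂+V₁)/(V₂−V₁))).
√((V₂+V₁)/(V₂−V₁)) = √((929+323)/(929−323)) = 1.4374.
h = 40.2 / (2·1.4374) = 13.98 m.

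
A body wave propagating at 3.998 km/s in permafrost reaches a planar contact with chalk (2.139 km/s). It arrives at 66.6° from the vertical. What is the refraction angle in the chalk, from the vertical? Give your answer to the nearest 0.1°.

sin θ₁/V₁ = sin θ₂/V₂ ⇒ sin θ₂ = 2.139·sin 66.6°/3.998 = 2.139·0.9178/3.998 = 0.4910.
θ₂ = sin⁻¹(0.4910) = 29.41° (from vertical).

29.4°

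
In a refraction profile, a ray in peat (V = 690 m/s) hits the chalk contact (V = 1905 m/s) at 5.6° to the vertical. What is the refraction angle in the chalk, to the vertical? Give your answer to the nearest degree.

sin θ₁/V₁ = sin θ₂/V₂ ⇒ sin θ₂ = 1905·sin 5.6°/690 = 1905·0.0976/690 = 0.2694.
θ₂ = sin⁻¹(0.2694) = 15.63° (from vertical).

16°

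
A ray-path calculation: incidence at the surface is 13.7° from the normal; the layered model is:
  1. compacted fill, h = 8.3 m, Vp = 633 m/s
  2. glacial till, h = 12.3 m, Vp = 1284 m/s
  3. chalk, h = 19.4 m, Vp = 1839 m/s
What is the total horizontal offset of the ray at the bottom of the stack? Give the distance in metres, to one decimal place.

Apply Snell's law at each interface; in layer i the horizontal offset is hᵢ·tan θᵢ.
Layer 1: θ = 13.70°; offset = 8.3·tan 13.70° = 2.023 m.
Layer 2: sin θ = 1284·sin 13.7°/633 = 0.4804, θ = 28.71°; offset = 12.3·tan 28.71° = 6.737 m.
Layer 3: sin θ = 1839·sin 13.7°/633 = 0.6881, θ = 43.48°; offset = 19.4·tan 43.48° = 18.395 m.
Summing the layer offsets gives 27.156 m.

27.2 m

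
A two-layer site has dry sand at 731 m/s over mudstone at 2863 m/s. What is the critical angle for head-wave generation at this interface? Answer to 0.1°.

14.8°

At critical incidence the refracted ray runs along the interface (θ₂ = 90°), so sin θ_c = V₁/V₂.
θ_c = arcsin(731/2863) = arcsin 0.2553 = 14.79°.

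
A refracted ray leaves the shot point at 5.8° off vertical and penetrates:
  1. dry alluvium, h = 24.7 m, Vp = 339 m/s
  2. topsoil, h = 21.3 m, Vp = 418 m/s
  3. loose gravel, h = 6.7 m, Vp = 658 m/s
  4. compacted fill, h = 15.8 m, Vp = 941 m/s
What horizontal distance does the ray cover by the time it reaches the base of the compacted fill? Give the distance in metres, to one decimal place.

Apply Snell's law at each interface; in layer i the horizontal offset is hᵢ·tan θᵢ.
Layer 1: θ = 5.80°; offset = 24.7·tan 5.80° = 2.509 m.
Layer 2: sin θ = 418·sin 5.8°/339 = 0.1246, θ = 7.16°; offset = 21.3·tan 7.16° = 2.675 m.
Layer 3: sin θ = 658·sin 5.8°/339 = 0.1962, θ = 11.31°; offset = 6.7·tan 11.31° = 1.340 m.
Layer 4: sin θ = 941·sin 5.8°/339 = 0.2805, θ = 16.29°; offset = 15.8·tan 16.29° = 4.618 m.
Total horizontal offset = 11.142 m.

11.1 m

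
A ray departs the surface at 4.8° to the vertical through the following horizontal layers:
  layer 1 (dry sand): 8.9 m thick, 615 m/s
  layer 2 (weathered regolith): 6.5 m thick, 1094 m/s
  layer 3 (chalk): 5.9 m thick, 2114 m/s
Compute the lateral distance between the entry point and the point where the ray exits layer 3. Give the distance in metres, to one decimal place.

Ray parameter p = sin 4.8° / 615 m/s = 1.3606e-04 s/m.
Layer 1: θ = 4.80°; offset = 8.9·tan 4.80° = 0.747 m.
Layer 2: sin θ = p·1094 = 0.1489 → θ = 8.56°; offset = 6.5·tan 8.56° = 0.978 m.
Layer 3: sin θ = p·2114 = 0.2876 → θ = 16.72°; offset = 5.9·tan 16.72° = 1.772 m.
Total horizontal offset = 3.498 m.

3.5 m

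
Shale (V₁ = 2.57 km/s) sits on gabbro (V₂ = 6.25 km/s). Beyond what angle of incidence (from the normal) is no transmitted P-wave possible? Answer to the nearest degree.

24°

Critical incidence: sin θ_c = V₁/V₂ = 2.57/6.25 = 0.4112.
θ_c = arcsin 0.4112 = 24.28°.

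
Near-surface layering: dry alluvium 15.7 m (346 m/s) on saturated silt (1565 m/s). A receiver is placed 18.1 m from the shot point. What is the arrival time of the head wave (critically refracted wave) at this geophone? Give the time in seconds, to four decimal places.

θ_c = arcsin(V₁/V₂) = arcsin(346/1565) = 12.77°, cos θ_c = 0.9753.
Intercept time tᵢ = 2h cos θ_c / V₁ = 2·15.7·0.9753/346 = 0.08851 s.
t = x/V₂ + tᵢ = 18.1/1565 + 0.08851 = 0.10007 s.

0.1001 s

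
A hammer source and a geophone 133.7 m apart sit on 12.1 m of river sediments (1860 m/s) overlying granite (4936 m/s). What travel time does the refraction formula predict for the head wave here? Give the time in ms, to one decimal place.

θ_c = arcsin(V₁/V₂) = arcsin(1860/4936) = 22.14°, cos θ_c = 0.9263.
Intercept time tᵢ = 2h cos θ_c / V₁ = 2·12.1·0.9263/1860 = 0.01205 s.
t = x/V₂ + tᵢ = 133.7/4936 + 0.01205 = 0.03914 s.

39.1 ms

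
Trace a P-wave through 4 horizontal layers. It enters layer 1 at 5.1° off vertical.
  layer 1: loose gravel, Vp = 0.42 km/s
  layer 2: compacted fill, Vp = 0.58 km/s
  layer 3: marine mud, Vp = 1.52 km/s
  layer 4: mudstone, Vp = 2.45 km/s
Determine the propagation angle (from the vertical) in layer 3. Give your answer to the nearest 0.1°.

Snell's law across each interface conserves sin θ / V, so sin θ_3 = V_3·sin θ₁/V₁.
sin θ_3 = 1.52 × sin 5.1° / 0.42 = 0.3217.
θ_3 = arcsin 0.3217 = 18.77°.

18.8°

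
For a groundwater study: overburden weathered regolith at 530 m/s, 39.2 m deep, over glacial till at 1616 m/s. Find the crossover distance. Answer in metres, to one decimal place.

x_cross = 2h·√((V₂+V₁)/(V₂−V₁)).
(V₂+V₁)/(V₂−V₁) = (1616+530)/(1616−530) = 1.9761; √ = 1.4057.
x_cross = 2·39.2·1.4057 = 110.21 m.

110.2 m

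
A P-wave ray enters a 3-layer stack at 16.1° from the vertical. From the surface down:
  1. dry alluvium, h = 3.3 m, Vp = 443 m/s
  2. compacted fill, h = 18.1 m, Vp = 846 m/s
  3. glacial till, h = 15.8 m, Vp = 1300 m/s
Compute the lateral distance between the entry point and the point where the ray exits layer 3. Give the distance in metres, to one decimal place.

34.4 m

p = sin θ₁/V₁ = sin 16.1°/443 = 6.2599e-04 s/m is conserved through the stack.
Layer 1: θ = 16.10°; offset = 3.3·tan 16.10° = 0.952 m.
Layer 2: sin θ = p·846 = 0.5296 → θ = 31.98°; offset = 18.1·tan 31.98° = 11.300 m.
Layer 3: sin θ = p·1300 = 0.8138 → θ = 54.47°; offset = 15.8·tan 54.47° = 22.125 m.
Σ offsets = 34.377 m.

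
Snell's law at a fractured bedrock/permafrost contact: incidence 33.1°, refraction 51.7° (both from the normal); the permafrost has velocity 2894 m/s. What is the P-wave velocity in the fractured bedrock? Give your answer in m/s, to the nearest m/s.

sin 33.1° = 0.5461; sin 51.7° = 0.7848.
V₁ = V₂·(sin θ₁/sin θ₂) = 2894·(0.5461/0.7848) = 2013.85 m/s.

2014 m/s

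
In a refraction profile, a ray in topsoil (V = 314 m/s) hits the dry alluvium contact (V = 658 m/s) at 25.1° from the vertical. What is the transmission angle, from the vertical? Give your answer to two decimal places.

62.74°

sin θ₁/V₁ = sin θ₂/V₂ ⇒ sin θ₂ = 658·sin 25.1°/314 = 658·0.4242/314 = 0.8889.
θ₂ = sin⁻¹(0.8889) = 62.74° (from vertical).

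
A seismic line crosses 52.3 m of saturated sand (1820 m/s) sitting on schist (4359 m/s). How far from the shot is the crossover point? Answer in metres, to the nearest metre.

θ_c = arcsin(1820/4359) = 24.68°, so cos θ_c = 0.9087 and tᵢ = 2h cos θ_c/V₁ = 0.0522 s.
At crossover x/V₁ = x/V₂ + tᵢ ⇒ x = tᵢ/(1/V₁ − 1/V₂) = 0.05222/(5.4945e-04 − 2.2941e-04) = 163.18 m.

163 m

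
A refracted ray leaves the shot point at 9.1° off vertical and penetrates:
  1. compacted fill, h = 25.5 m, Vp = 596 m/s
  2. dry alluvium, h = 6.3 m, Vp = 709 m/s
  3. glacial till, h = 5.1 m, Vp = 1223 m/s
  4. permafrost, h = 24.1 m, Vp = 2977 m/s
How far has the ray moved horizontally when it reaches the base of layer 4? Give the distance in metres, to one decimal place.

38.1 m

Ray parameter p = sin 9.1° / 596 m/s = 2.6537e-04 s/m.
Layer 1: θ = 9.10°; offset = 25.5·tan 9.10° = 4.084 m.
Layer 2: sin θ = p·709 = 0.1881 → θ = 10.84°; offset = 6.3·tan 10.84° = 1.207 m.
Layer 3: sin θ = p·1223 = 0.3245 → θ = 18.94°; offset = 5.1·tan 18.94° = 1.750 m.
Layer 4: sin θ = p·2977 = 0.7900 → θ = 52.18°; offset = 24.1·tan 52.18° = 31.053 m.
Total horizontal offset = 38.094 m.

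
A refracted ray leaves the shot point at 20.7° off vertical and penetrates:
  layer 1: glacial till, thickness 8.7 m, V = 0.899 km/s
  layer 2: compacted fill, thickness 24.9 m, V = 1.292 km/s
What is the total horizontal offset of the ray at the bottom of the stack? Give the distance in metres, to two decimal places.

17.97 m

p = sin θ₁/V₁ = sin 20.7°/0.899 = 3.9319e-01 s/km is conserved through the stack.
Layer 1: θ = 20.70°; offset = 8.7·tan 20.70° = 3.2875 m.
Layer 2: sin θ = p·1.292 = 0.5080 → θ = 30.53°; offset = 24.9·tan 30.53° = 14.6851 m.
Summing the layer offsets gives 17.9725 m.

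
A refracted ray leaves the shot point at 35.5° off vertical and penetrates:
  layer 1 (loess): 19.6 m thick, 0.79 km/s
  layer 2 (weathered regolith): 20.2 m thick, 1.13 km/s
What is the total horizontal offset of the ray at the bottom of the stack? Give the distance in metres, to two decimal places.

44.11 m

p = sin θ₁/V₁ = sin 35.5°/0.79 = 7.3507e-01 s/km is conserved through the stack.
Layer 1: θ = 35.50°; offset = 19.6·tan 35.50° = 13.9805 m.
Layer 2: sin θ = p·1.13 = 0.8306 → θ = 56.16°; offset = 20.2·tan 56.16° = 30.1324 m.
Total horizontal offset = 44.1129 m.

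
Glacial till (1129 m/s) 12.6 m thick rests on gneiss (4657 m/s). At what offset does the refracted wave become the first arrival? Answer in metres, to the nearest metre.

x_cross = 2h·√((V₂+V₁)/(V₂−V₁)).
(V₂+V₁)/(V₂−V₁) = (4657+1129)/(4657−1129) = 1.6400; √ = 1.2806.
x_cross = 2·12.6·1.2806 = 32.27 m.

32 m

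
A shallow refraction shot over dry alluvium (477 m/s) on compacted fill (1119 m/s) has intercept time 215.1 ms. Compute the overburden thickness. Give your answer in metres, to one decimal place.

h = tᵢ·V₁·V₂ / (2·√(V₂²−V₁²)).
√(V₂²−V₁²) = √(1119² − 477²) = 1012.2 m/s.
h = 0.2151 s × 477 × 1119 / (2 × 1012.2) = 56.71 m.

56.7 m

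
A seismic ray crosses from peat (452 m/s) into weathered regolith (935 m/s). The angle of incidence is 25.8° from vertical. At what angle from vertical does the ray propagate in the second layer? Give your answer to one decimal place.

Snell's law: sin θ₂ = (V₂/V₁)·sin θ₁ = (935/452)·sin 25.8° = 0.9003.
θ₂ = sin⁻¹(0.9003) = 64.20° (from vertical).

64.2°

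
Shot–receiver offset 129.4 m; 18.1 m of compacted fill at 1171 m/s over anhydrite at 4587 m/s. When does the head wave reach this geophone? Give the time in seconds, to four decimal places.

θ_c = arcsin(V₁/V₂) = arcsin(1171/4587) = 14.79°, cos θ_c = 0.9669.
Intercept time tᵢ = 2h cos θ_c / V₁ = 2·18.1·0.9669/1171 = 0.02989 s.
t = x/V₂ + tᵢ = 129.4/4587 + 0.02989 = 0.05810 s.

0.0581 s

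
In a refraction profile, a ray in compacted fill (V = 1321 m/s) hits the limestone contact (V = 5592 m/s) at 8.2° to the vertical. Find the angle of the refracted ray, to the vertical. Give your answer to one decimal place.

37.1°

sin θ₁/V₁ = sin θ₂/V₂ ⇒ sin θ₂ = 5592·sin 8.2°/1321 = 5592·0.1426/1321 = 0.6038.
θ₂ = arcsin 0.6038 = 37.14° from the normal.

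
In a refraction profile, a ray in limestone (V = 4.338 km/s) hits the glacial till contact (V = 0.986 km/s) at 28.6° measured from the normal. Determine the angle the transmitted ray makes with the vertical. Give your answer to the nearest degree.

sin θ₁/V₁ = sin θ₂/V₂ ⇒ sin θ₂ = 0.986·sin 28.6°/4.338 = 0.986·0.4787/4.338 = 0.1088.
θ₂ = arcsin 0.1088 = 6.25° from the normal.

6°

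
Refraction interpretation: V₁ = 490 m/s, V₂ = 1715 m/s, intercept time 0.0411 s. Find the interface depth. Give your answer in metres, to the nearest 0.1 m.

10.5 m

θ_c = arcsin(490/1715) = 16.60°; cos θ_c = 0.9583.
tᵢ = 2h cos θ_c/V₁ ⇒ h = tᵢ·V₁/(2 cos θ_c) = 0.0411·490/(2·0.9583) = 10.51 m.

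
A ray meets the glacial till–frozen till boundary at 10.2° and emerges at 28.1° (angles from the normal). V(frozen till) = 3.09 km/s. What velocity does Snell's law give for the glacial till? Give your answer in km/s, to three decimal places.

Snell's law: sin 10.2°/V₁ = sin 28.1°/V₂.
V₁ = V₂·sin 10.2°/sin 28.1° = 3.09 × 0.3760 = 1.162 km/s.

1.162 km/s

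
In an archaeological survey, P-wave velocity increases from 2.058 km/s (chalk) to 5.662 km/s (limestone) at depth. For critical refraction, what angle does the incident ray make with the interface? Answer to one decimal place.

Critical incidence: sin θ_c = V₁/V₂ = 2.058/5.662 = 0.3635.
θ_c = arcsin 0.3635 = 21.31°.
Measured from the interface: 90° − 21.31° = 68.69°.

68.7°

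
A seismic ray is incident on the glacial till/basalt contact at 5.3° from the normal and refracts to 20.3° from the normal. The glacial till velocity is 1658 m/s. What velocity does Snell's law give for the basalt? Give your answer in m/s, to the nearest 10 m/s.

Snell's law: sin 5.3°/V₁ = sin 20.3°/V₂.
V₂ = V₁·sin 20.3°/sin 5.3° = 1658 × 3.7559 = 6227.30 m/s.

6230 m/s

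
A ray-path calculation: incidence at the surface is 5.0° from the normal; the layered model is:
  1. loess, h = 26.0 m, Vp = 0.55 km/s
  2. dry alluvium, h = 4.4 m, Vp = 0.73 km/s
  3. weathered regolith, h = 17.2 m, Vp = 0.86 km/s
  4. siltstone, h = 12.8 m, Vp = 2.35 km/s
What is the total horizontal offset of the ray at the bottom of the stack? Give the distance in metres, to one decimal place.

Ray parameter p = sin 5.0° / 0.55 km/s = 1.5846e-01 s/km.
Layer 1: θ = 5.00°; offset = 26.0·tan 5.00° = 2.275 m.
Layer 2: sin θ = p·0.73 = 0.1157 → θ = 6.64°; offset = 4.4·tan 6.64° = 0.512 m.
Layer 3: sin θ = p·0.86 = 0.1363 → θ = 7.83°; offset = 17.2·tan 7.83° = 2.366 m.
Layer 4: sin θ = p·2.35 = 0.3724 → θ = 21.86°; offset = 12.8·tan 21.86° = 5.136 m.
Summing the layer offsets gives 10.289 m.

10.3 m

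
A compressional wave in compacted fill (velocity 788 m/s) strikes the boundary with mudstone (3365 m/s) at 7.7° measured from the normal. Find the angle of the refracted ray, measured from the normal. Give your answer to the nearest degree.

35°

sin θ₁/V₁ = sin θ₂/V₂ ⇒ sin θ₂ = 3365·sin 7.7°/788 = 3365·0.1340/788 = 0.5722.
θ₂ = arcsin 0.5722 = 34.90° from the normal.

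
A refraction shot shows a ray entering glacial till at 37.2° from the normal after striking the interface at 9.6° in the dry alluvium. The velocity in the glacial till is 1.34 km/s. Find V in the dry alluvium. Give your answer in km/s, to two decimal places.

0.37 km/s

sin 9.6° = 0.1668; sin 37.2° = 0.6046.
V₁ = V₂·(sin θ₁/sin θ₂) = 1.34·(0.1668/0.6046) = 0.37 km/s.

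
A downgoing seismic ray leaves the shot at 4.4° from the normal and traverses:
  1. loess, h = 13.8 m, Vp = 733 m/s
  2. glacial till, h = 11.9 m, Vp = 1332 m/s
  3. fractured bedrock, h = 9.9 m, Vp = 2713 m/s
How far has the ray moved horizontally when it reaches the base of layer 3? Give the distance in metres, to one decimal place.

5.7 m

Apply Snell's law at each interface; in layer i the horizontal offset is hᵢ·tan θᵢ.
Layer 1: θ = 4.40°; offset = 13.8·tan 4.40° = 1.062 m.
Layer 2: sin θ = 1332·sin 4.4°/733 = 0.1394, θ = 8.01°; offset = 11.9·tan 8.01° = 1.675 m.
Layer 3: sin θ = 2713·sin 4.4°/733 = 0.2840, θ = 16.50°; offset = 9.9·tan 16.50° = 2.932 m.
Total horizontal offset = 5.669 m.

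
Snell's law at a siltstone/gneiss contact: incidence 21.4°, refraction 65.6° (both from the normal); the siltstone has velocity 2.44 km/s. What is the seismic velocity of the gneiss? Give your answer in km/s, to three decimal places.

Snell's law: sin 21.4°/V₁ = sin 65.6°/V₂.
V₂ = V₁·sin 65.6°/sin 21.4° = 2.44 × 2.4959 = 6.090 km/s.

6.090 km/s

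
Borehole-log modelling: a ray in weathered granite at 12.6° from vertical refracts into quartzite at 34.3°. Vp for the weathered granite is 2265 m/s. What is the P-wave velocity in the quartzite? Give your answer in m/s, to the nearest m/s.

5851 m/s

sin 12.6° = 0.2181; sin 34.3° = 0.5635.
V₂ = V₁·(sin θ₂/sin θ₁) = 2265·(0.5635/0.2181) = 5851.14 m/s.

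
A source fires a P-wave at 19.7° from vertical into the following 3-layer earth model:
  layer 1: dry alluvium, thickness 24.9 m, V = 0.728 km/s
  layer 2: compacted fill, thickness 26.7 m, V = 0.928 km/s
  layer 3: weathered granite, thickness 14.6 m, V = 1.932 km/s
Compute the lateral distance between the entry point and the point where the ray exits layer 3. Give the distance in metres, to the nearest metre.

51 m

p = sin θ₁/V₁ = sin 19.7°/0.728 = 4.6304e-01 s/km is conserved through the stack.
Layer 1: θ = 19.70°; offset = 24.9·tan 19.70° = 8.915 m.
Layer 2: sin θ = p·0.928 = 0.4297 → θ = 25.45°; offset = 26.7·tan 25.45° = 12.706 m.
Layer 3: sin θ = p·1.932 = 0.8946 → θ = 63.46°; offset = 14.6·tan 63.46° = 29.228 m.
Σ offsets = 50.850 m.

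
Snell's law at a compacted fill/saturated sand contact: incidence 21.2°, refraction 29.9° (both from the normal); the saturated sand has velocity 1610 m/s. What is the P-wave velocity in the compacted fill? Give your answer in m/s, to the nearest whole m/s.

Snell's law: sin 21.2°/V₁ = sin 29.9°/V₂.
V₁ = V₂·sin 21.2°/sin 29.9° = 1610 × 0.7254 = 1167.96 m/s.

1168 m/s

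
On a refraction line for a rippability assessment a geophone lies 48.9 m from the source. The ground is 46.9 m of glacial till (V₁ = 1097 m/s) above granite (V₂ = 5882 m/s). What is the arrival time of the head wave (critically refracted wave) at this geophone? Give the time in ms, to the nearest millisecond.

t = x/V₂ + 2h·√(V₂²−V₁²)/(V₁V₂).
√(V₂²−V₁²) = √(5882²−1097²) = 5778.8 m/s; delay term = 2·46.9·5778.8/(1097·5882) = 0.08401 s.
t = 48.9/5882 + 0.08401 = 0.09232 s.

92 ms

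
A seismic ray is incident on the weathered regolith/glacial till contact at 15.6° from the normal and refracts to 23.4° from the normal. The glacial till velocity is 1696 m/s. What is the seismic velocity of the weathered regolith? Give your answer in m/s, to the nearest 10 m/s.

1150 m/s

Snell's law: sin 15.6°/V₁ = sin 23.4°/V₂.
V₁ = V₂·sin 15.6°/sin 23.4° = 1696 × 0.6771 = 1148.41 m/s.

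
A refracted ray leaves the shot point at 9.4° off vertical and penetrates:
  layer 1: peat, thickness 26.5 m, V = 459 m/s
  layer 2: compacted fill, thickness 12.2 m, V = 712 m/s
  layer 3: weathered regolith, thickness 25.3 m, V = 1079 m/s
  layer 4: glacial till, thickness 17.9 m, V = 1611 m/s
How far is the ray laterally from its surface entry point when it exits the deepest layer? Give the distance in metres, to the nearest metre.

31 m

Ray parameter p = sin 9.4° / 459 m/s = 3.5583e-04 s/m.
Layer 1: θ = 9.40°; offset = 26.5·tan 9.40° = 4.387 m.
Layer 2: sin θ = p·712 = 0.2534 → θ = 14.68°; offset = 12.2·tan 14.68° = 3.195 m.
Layer 3: sin θ = p·1079 = 0.3839 → θ = 22.58°; offset = 25.3·tan 22.58° = 10.520 m.
Layer 4: sin θ = p·1611 = 0.5732 → θ = 34.98°; offset = 17.9·tan 34.98° = 12.523 m.
Total horizontal offset = 30.625 m.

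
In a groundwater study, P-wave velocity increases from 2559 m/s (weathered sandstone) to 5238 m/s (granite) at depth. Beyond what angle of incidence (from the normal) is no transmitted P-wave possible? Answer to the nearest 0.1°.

At critical incidence the refracted ray runs along the interface (θ₂ = 90°), so sin θ_c = V₁/V₂.
θ_c = arcsin(2559/5238) = arcsin 0.4885 = 29.25°.

29.2°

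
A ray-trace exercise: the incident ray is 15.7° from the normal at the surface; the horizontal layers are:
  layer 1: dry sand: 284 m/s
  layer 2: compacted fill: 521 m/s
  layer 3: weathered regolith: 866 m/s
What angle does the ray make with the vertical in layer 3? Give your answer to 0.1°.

55.6°

Snell's law across each interface conserves sin θ / V, so sin θ_3 = V_3·sin θ₁/V₁.
sin θ_3 = 866 × sin 15.7° / 284 = 0.8251.
θ_3 = arcsin 0.8251 = 55.60°.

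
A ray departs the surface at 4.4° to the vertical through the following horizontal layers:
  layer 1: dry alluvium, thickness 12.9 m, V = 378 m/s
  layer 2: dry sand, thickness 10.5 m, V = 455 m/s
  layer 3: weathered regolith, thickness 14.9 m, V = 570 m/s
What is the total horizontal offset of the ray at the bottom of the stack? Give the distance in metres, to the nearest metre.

p = sin θ₁/V₁ = sin 4.4°/378 = 2.0296e-04 s/m is conserved through the stack.
Layer 1: θ = 4.40°; offset = 12.9·tan 4.40° = 0.993 m.
Layer 2: sin θ = p·455 = 0.0923 → θ = 5.30°; offset = 10.5·tan 5.30° = 0.974 m.
Layer 3: sin θ = p·570 = 0.1157 → θ = 6.64°; offset = 14.9·tan 6.64° = 1.735 m.
Σ offsets = 3.702 m.

4 m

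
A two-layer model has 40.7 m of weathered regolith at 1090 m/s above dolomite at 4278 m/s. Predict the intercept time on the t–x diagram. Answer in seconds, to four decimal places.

0.0722 s

θ_c = arcsin(V₁/V₂) = arcsin(1090/4278) = 14.76°; cos θ_c = 0.9670.
tᵢ = 2h·cos θ_c / V₁ = 2·40.7·0.9670 / 1090 = 0.07221 s.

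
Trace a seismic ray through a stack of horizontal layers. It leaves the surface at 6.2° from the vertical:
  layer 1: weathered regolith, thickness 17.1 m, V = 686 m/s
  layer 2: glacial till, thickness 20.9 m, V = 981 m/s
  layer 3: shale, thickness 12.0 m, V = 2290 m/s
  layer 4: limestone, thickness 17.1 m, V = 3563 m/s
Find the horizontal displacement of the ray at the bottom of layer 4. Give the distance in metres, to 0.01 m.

21.35 m

Ray parameter p = sin 6.2° / 686 m/s = 1.5743e-04 s/m.
Layer 1: θ = 6.20°; offset = 17.1·tan 6.20° = 1.8577 m.
Layer 2: sin θ = p·981 = 0.1544 → θ = 8.88°; offset = 20.9·tan 8.88° = 3.2670 m.
Layer 3: sin θ = p·2290 = 0.3605 → θ = 21.13°; offset = 12.0·tan 21.13° = 4.6382 m.
Layer 4: sin θ = p·3563 = 0.5609 → θ = 34.12°; offset = 17.1·tan 34.12° = 11.5865 m.
Σ offsets = 21.3494 m.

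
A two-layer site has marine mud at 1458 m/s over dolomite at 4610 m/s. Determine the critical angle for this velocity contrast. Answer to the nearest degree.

Critical incidence: sin θ_c = V₁/V₂ = 1458/4610 = 0.3163.
θ_c = arcsin 0.3163 = 18.44°.

18°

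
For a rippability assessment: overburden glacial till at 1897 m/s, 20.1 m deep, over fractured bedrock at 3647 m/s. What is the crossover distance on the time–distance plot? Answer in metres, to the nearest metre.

72 m

θ_c = arcsin(1897/3647) = 31.34°, so cos θ_c = 0.8541 and tᵢ = 2h cos θ_c/V₁ = 0.0181 s.
At crossover x/V₁ = x/V₂ + tᵢ ⇒ x = tᵢ/(1/V₁ − 1/V₂) = 0.01810/(5.2715e-04 − 2.7420e-04) = 71.55 m.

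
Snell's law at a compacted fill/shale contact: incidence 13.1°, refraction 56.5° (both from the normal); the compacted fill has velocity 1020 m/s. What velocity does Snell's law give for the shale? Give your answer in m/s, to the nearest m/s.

3753 m/s

sin 13.1° = 0.2267; sin 56.5° = 0.8339.
V₂ = V₁·(sin θ₂/sin θ₁) = 1020·(0.8339/0.2267) = 3752.74 m/s.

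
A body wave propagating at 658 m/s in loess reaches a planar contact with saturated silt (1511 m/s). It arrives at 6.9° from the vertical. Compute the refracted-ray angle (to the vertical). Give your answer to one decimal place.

16.0°

sin θ₁/V₁ = sin θ₂/V₂ ⇒ sin θ₂ = 1511·sin 6.9°/658 = 1511·0.1201/658 = 0.2759.
θ₂ = arcsin 0.2759 = 16.01° from the normal.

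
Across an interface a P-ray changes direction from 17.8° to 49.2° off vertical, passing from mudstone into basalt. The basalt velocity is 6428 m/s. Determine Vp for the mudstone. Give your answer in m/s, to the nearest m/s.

2596 m/s

Snell's law: sin 17.8°/V₁ = sin 49.2°/V₂.
V₁ = V₂·sin 17.8°/sin 49.2° = 6428 × 0.4038 = 2595.80 m/s.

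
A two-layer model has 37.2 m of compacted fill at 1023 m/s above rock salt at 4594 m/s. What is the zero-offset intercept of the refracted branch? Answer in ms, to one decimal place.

70.9 ms

θ_c = arcsin(V₁/V₂) = arcsin(1023/4594) = 12.87°; cos θ_c = 0.9749.
tᵢ = 2h·cos θ_c / V₁ = 2·37.2·0.9749 / 1023 = 0.07090 s.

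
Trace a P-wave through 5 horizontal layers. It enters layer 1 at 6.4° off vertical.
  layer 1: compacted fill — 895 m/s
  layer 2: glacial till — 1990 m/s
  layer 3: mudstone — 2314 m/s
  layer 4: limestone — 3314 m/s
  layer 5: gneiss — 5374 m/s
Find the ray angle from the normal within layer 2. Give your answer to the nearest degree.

Snell's law across each interface conserves sin θ / V, so sin θ_2 = V_2·sin θ₁/V₁.
sin θ_2 = 1990 × sin 6.4° / 895 = 0.2478.
θ_2 = arcsin 0.2478 = 14.35°.

14°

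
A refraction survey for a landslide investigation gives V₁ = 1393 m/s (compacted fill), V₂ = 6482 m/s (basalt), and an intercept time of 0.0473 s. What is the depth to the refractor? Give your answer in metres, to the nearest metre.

h = tᵢ·V₁·V₂ / (2·√(V₂²−V₁²)).
√(V₂²−V₁²) = √(6482² − 1393²) = 6330.6 m/s.
h = 0.0473 s × 1393 × 6482 / (2 × 6330.6) = 33.73 m.

34 m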